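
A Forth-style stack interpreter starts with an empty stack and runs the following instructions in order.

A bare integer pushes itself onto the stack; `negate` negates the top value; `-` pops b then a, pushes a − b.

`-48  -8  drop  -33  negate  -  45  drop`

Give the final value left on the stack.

-48    → [-48]
-8     → [-48, -8]
drop   → [-48]
-33    → [-48, -33]
negate → [-48, 33]
-      → [-81]
45     → [-81, 45]
drop   → [-81]

-81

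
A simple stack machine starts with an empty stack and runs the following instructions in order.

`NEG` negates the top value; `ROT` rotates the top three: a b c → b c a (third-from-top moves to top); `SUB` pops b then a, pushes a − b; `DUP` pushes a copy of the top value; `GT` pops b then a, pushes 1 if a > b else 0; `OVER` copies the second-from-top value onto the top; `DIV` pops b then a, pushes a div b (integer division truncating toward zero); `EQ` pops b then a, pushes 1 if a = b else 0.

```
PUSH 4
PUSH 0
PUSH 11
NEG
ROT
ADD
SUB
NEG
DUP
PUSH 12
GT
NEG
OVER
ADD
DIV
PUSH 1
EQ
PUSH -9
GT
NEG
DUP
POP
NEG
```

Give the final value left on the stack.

PUSH 4  : 4
PUSH 0  : 4 0
PUSH 11 : 4 0 11
NEG     : 4 0 -11
ROT     : 0 -11 4
ADD     : 0 -7
SUB     : 7
NEG     : -7
DUP     : -7 -7
PUSH 12 : -7 -7 12
GT      : -7 0
NEG     : -7 0
OVER    : -7 0 -7
ADD     : -7 -7
DIV     : 1
PUSH 1  : 1 1
EQ      : 1
PUSH -9 : 1 -9
GT      : 1
NEG     : -1
DUP     : -1 -1
POP     : -1
NEG     : 1

1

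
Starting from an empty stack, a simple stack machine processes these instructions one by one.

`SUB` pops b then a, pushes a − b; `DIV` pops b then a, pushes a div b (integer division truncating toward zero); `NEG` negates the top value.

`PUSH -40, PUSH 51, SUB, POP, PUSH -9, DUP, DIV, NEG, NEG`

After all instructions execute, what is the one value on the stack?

1

PUSH -40 : -40
PUSH 51  : -40 51
SUB      : -91
POP      : (empty)
PUSH -9  : -9
DUP      : -9 -9
DIV      : 1
NEG      : -1
NEG      : 1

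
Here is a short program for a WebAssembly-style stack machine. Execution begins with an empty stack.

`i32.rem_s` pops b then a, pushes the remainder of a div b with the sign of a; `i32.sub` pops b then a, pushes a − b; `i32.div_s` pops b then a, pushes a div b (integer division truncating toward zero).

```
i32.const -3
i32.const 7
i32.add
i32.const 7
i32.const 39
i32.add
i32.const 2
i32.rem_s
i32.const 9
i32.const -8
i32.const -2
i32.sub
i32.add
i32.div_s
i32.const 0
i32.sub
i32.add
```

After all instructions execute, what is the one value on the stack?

i32.const -3 : [-3]
i32.const 7  : [-3, 7]
i32.add      : [4]
i32.const 7  : [4, 7]
i32.const 39 : [4, 7, 39]
i32.add      : [4, 46]
i32.const 2  : [4, 46, 2]
i32.rem_s    : [4, 0]
i32.const 9  : [4, 0, 9]
i32.const -8 : [4, 0, 9, -8]
i32.const -2 : [4, 0, 9, -8, -2]
i32.sub      : [4, 0, 9, -6]
i32.add      : [4, 0, 3]
i32.div_s    : [4, 0]
i32.const 0  : [4, 0, 0]
i32.sub      : [4, 0]
i32.add      : [4]

4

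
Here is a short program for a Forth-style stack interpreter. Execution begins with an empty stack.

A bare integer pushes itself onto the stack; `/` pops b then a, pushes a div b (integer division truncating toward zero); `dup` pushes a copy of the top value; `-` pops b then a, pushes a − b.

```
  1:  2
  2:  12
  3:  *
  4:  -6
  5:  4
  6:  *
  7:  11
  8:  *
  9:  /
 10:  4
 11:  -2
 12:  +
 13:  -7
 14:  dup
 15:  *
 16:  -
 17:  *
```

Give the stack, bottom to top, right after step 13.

[0, 2, -7]

2  -> 2
12 -> 2 12
*  -> 24
-6 -> 24 -6
4  -> 24 -6 4
*  -> 24 -24
11 -> 24 -24 11
*  -> 24 -264
/  -> 0
4  -> 0 4
-2 -> 0 4 -2
+  -> 0 2
-7 -> 0 2 -7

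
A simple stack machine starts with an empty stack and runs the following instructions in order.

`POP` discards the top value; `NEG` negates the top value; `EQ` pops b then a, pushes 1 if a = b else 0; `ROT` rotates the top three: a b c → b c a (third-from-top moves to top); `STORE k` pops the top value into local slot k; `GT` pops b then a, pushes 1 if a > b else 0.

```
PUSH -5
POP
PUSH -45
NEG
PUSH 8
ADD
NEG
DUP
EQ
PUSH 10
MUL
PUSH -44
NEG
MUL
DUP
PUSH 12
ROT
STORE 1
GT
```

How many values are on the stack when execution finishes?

PUSH -5  : -5
POP      : (empty)
PUSH -45 : -45
NEG      : 45
PUSH 8   : 45 8
ADD      : 53
NEG      : -53
DUP      : -53 -53
EQ       : 1
PUSH 10  : 1 10
MUL      : 10
PUSH -44 : 10 -44
NEG      : 10 44
MUL      : 440
DUP      : 440 440
PUSH 12  : 440 440 12
ROT      : 440 12 440
STORE 1  : 440 12
GT       : 1

1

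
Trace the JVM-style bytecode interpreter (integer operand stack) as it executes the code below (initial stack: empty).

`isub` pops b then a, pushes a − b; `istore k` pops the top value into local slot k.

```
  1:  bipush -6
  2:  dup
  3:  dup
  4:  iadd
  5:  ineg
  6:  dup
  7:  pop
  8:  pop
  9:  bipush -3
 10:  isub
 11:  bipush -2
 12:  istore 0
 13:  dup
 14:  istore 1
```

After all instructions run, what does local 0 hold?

-2

bipush -6  [-6]
dup        [-6, -6]
dup        [-6, -6, -6]
iadd       [-6, -12]
ineg       [-6, 12]
dup        [-6, 12, 12]
pop        [-6, 12]
pop        [-6]
bipush -3  [-6, -3]
isub       [-3]
bipush -2  [-3, -2]
istore 0   [-3]
dup        [-3, -3]
istore 1   [-3]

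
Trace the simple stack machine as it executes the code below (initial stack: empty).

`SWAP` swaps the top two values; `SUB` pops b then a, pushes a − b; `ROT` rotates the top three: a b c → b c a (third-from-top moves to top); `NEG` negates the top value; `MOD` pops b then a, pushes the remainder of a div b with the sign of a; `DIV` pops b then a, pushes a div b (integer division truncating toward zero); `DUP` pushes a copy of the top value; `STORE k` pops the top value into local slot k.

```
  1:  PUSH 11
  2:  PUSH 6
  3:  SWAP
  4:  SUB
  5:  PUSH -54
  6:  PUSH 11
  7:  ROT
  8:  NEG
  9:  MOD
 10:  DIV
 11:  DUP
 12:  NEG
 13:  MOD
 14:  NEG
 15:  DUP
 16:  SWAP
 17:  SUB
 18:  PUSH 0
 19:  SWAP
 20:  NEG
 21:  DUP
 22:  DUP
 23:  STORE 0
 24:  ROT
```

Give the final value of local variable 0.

0

PUSH 11  : 11
PUSH 6   : 11 6
SWAP     : 6 11
SUB      : -5
PUSH -54 : -5 -54
PUSH 11  : -5 -54 11
ROT      : -54 11 -5
NEG      : -54 11 5
MOD      : -54 1
DIV      : -54
DUP      : -54 -54
NEG      : -54 54
MOD      : 0
NEG      : 0
DUP      : 0 0
SWAP     : 0 0
SUB      : 0
PUSH 0   : 0 0
SWAP     : 0 0
NEG      : 0 0
DUP      : 0 0 0
DUP      : 0 0 0 0
STORE 0  : 0 0 0
ROT      : 0 0 0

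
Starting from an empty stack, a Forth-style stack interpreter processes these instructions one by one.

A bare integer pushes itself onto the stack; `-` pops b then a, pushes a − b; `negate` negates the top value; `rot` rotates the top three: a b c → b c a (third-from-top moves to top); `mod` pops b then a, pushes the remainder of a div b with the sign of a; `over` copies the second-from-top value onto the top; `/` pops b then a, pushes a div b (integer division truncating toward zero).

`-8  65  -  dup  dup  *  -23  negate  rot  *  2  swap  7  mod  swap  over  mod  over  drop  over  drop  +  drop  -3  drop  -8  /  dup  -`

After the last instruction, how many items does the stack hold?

1

-8     → -8
65     → -8 65
-      → -73
dup    → -73 -73
dup    → -73 -73 -73
*      → -73 5329
-23    → -73 5329 -23
negate → -73 5329 23
rot    → 5329 23 -73
*      → 5329 -1679
2      → 5329 -1679 2
swap   → 5329 2 -1679
7      → 5329 2 -1679 7
mod    → 5329 2 -6
swap   → 5329 -6 2
over   → 5329 -6 2 -6
mod    → 5329 -6 2
over   → 5329 -6 2 -6
drop   → 5329 -6 2
over   → 5329 -6 2 -6
drop   → 5329 -6 2
+      → 5329 -4
drop   → 5329
-3     → 5329 -3
drop   → 5329
-8     → 5329 -8
/      → -666
dup    → -666 -666
-      → 0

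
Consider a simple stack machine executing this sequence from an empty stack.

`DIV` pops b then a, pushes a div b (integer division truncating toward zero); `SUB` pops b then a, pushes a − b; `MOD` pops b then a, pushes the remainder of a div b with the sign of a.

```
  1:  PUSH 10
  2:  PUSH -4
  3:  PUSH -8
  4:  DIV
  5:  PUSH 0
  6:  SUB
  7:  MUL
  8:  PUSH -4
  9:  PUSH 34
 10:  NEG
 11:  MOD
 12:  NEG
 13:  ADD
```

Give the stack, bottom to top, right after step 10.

PUSH 10  [10]
PUSH -4  [10, -4]
PUSH -8  [10, -4, -8]
DIV      [10, 0]
PUSH 0   [10, 0, 0]
SUB      [10, 0]
MUL      [0]
PUSH -4  [0, -4]
PUSH 34  [0, -4, 34]
NEG      [0, -4, -34]

[0, -4, -34]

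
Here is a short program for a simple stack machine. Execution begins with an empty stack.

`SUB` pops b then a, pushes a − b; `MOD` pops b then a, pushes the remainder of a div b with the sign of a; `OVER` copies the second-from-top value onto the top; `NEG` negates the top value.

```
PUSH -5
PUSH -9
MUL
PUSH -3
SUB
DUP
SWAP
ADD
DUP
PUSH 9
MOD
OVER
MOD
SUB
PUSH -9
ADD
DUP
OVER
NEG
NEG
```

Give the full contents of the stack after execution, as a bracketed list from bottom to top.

[81, 81, 81]

PUSH -5 -> [-5]
PUSH -9 -> [-5, -9]
MUL     -> [45]
PUSH -3 -> [45, -3]
SUB     -> [48]
DUP     -> [48, 48]
SWAP    -> [48, 48]
ADD     -> [96]
DUP     -> [96, 96]
PUSH 9  -> [96, 96, 9]
MOD     -> [96, 6]
OVER    -> [96, 6, 96]
MOD     -> [96, 6]
SUB     -> [90]
PUSH -9 -> [90, -9]
ADD     -> [81]
DUP     -> [81, 81]
OVER    -> [81, 81, 81]
NEG     -> [81, 81, -81]
NEG     -> [81, 81, 81]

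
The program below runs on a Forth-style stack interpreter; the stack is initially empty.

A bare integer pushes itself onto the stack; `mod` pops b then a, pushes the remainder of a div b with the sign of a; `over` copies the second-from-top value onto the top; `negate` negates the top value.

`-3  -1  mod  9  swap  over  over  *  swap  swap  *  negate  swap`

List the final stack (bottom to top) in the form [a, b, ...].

-3     : [-3]
-1     : [-3, -1]
mod    : [0]
9      : [0, 9]
swap   : [9, 0]
over   : [9, 0, 9]
over   : [9, 0, 9, 0]
*      : [9, 0, 0]
swap   : [9, 0, 0]
swap   : [9, 0, 0]
*      : [9, 0]
negate : [9, 0]
swap   : [0, 9]

[0, 9]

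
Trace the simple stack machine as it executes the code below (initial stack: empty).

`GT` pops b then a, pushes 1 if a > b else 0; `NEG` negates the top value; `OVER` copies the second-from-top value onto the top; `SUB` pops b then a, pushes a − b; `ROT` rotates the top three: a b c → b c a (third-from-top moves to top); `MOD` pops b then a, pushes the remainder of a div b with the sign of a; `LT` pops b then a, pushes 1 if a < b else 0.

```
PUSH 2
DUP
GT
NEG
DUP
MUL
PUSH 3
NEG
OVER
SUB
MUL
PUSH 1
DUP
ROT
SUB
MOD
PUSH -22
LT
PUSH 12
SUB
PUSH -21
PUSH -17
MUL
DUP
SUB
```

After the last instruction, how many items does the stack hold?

2

PUSH 2   : [2]
DUP      : [2, 2]
GT       : [0]
NEG      : [0]
DUP      : [0, 0]
MUL      : [0]
PUSH 3   : [0, 3]
NEG      : [0, -3]
OVER     : [0, -3, 0]
SUB      : [0, -3]
MUL      : [0]
PUSH 1   : [0, 1]
DUP      : [0, 1, 1]
ROT      : [1, 1, 0]
SUB      : [1, 1]
MOD      : [0]
PUSH -22 : [0, -22]
LT       : [0]
PUSH 12  : [0, 12]
SUB      : [-12]
PUSH -21 : [-12, -21]
PUSH -17 : [-12, -21, -17]
MUL      : [-12, 357]
DUP      : [-12, 357, 357]
SUB      : [-12, 0]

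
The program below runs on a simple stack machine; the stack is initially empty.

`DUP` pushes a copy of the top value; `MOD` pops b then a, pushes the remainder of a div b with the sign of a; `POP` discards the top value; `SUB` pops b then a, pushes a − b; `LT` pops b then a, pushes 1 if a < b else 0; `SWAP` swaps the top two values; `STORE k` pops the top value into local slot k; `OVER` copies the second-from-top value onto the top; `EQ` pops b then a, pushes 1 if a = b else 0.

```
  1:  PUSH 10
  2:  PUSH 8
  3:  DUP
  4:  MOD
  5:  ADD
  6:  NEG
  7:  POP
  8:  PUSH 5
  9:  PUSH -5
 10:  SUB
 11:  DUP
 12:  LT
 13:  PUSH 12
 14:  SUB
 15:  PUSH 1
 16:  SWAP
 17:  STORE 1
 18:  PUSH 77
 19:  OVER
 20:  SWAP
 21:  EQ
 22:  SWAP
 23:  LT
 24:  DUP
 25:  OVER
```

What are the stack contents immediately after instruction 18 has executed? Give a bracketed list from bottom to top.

[1, 77]

PUSH 10 → [10]
PUSH 8  → [10, 8]
DUP     → [10, 8, 8]
MOD     → [10, 0]
ADD     → [10]
NEG     → [-10]
POP     → []
PUSH 5  → [5]
PUSH -5 → [5, -5]
SUB     → [10]
DUP     → [10, 10]
LT      → [0]
PUSH 12 → [0, 12]
SUB     → [-12]
PUSH 1  → [-12, 1]
SWAP    → [1, -12]
STORE 1 → [1]
PUSH 77 → [1, 77]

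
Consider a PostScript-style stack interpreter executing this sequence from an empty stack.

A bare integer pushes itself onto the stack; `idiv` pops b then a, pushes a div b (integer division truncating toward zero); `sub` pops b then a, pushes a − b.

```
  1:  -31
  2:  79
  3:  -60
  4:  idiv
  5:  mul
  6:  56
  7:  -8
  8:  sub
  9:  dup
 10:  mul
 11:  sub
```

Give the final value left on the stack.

-4065

-31  → [-31]
79   → [-31, 79]
-60  → [-31, 79, -60]
idiv → [-31, -1]
mul  → [31]
56   → [31, 56]
-8   → [31, 56, -8]
sub  → [31, 64]
dup  → [31, 64, 64]
mul  → [31, 4096]
sub  → [-4065]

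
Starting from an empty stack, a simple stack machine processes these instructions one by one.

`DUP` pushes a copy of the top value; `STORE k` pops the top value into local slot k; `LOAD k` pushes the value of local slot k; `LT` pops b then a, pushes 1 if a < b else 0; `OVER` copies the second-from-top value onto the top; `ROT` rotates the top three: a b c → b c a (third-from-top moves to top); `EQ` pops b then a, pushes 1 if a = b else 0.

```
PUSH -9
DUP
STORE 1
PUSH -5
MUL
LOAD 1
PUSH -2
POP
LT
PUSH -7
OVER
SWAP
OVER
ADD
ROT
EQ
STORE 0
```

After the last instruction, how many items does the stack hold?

1

PUSH -9 → -9
DUP     → -9 -9
STORE 1 → -9
PUSH -5 → -9 -5
MUL     → 45
LOAD 1  → 45 -9
PUSH -2 → 45 -9 -2
POP     → 45 -9
LT      → 0
PUSH -7 → 0 -7
OVER    → 0 -7 0
SWAP    → 0 0 -7
OVER    → 0 0 -7 0
ADD     → 0 0 -7
ROT     → 0 -7 0
EQ      → 0 0
STORE 0 → 0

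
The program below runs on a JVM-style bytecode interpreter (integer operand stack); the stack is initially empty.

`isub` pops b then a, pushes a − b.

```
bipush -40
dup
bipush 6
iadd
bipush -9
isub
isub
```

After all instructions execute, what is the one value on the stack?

bipush -40 : -40
dup        : -40 -40
bipush 6   : -40 -40 6
iadd       : -40 -34
bipush -9  : -40 -34 -9
isub       : -40 -25
isub       : -15

-15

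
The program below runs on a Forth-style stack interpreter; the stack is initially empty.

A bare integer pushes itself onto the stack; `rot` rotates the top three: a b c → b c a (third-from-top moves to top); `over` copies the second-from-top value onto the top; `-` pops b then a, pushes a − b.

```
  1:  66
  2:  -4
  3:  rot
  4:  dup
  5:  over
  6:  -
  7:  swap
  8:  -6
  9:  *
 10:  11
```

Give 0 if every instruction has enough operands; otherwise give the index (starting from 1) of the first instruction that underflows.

3

66 → [66]
-4 → [66, -4]
rot  — needs 3 operands, stack has 2 → underflow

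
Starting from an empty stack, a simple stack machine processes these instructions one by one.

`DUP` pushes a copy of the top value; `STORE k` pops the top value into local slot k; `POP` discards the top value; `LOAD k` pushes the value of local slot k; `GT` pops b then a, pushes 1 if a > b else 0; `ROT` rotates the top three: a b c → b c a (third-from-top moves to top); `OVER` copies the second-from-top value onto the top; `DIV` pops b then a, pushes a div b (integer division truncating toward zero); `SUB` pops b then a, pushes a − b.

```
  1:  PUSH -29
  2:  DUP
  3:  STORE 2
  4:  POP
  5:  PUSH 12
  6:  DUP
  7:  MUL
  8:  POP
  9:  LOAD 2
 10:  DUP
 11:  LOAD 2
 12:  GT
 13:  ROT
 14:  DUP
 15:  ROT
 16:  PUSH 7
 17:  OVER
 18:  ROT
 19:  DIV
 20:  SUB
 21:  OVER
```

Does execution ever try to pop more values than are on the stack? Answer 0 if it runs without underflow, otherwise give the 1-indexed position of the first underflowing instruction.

13

PUSH -29 : [-29]
DUP      : [-29, -29]
STORE 2  : [-29]
POP      : []
PUSH 12  : [12]
DUP      : [12, 12]
MUL      : [144]
POP      : []
LOAD 2   : [-29]
DUP      : [-29, -29]
LOAD 2   : [-29, -29, -29]
GT       : [-29, 0]
ROT  — needs 3 operands, stack has 2 → underflow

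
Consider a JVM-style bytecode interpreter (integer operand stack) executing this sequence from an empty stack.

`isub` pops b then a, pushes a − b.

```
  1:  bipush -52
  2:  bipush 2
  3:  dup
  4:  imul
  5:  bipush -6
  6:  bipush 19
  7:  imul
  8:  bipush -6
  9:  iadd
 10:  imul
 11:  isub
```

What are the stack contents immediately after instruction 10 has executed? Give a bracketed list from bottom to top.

bipush -52  [-52]
bipush 2    [-52, 2]
dup         [-52, 2, 2]
imul        [-52, 4]
bipush -6   [-52, 4, -6]
bipush 19   [-52, 4, -6, 19]
imul        [-52, 4, -114]
bipush -6   [-52, 4, -114, -6]
iadd        [-52, 4, -120]
imul        [-52, -480]

[-52, -480]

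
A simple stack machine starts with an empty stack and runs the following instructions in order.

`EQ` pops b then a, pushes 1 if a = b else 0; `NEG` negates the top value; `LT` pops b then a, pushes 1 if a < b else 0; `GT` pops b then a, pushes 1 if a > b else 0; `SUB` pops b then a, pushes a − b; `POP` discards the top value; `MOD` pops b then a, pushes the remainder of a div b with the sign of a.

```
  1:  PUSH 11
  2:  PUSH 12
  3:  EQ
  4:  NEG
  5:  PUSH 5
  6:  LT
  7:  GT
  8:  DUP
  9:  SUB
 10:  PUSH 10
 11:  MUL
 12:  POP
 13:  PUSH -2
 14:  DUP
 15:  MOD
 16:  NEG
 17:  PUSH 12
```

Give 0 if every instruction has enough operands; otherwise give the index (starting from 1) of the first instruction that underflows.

PUSH 11 → 11
PUSH 12 → 11 12
EQ      → 0
NEG     → 0
PUSH 5  → 0 5
LT      → 1
GT  — needs 2 operands, stack has 1 → underflow

7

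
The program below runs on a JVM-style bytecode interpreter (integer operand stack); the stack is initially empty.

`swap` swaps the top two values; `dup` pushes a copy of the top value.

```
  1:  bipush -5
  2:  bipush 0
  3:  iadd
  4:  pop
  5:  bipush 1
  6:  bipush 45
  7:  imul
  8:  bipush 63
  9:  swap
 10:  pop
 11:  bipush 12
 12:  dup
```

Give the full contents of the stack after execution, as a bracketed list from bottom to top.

bipush -5 : -5
bipush 0  : -5 0
iadd      : -5
pop       : (empty)
bipush 1  : 1
bipush 45 : 1 45
imul      : 45
bipush 63 : 45 63
swap      : 63 45
pop       : 63
bipush 12 : 63 12
dup       : 63 12 12

[63, 12, 12]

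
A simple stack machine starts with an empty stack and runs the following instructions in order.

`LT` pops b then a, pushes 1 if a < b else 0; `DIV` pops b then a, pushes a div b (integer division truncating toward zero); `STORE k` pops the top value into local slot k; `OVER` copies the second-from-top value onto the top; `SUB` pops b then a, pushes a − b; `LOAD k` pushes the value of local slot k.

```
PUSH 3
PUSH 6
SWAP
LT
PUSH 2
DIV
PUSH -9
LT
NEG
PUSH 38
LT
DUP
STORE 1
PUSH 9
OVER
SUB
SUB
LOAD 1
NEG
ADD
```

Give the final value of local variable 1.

1

PUSH 3  → [3]
PUSH 6  → [3, 6]
SWAP    → [6, 3]
LT      → [0]
PUSH 2  → [0, 2]
DIV     → [0]
PUSH -9 → [0, -9]
LT      → [0]
NEG     → [0]
PUSH 38 → [0, 38]
LT      → [1]
DUP     → [1, 1]
STORE 1 → [1]
PUSH 9  → [1, 9]
OVER    → [1, 9, 1]
SUB     → [1, 8]
SUB     → [-7]
LOAD 1  → [-7, 1]
NEG     → [-7, -1]
ADD     → [-8]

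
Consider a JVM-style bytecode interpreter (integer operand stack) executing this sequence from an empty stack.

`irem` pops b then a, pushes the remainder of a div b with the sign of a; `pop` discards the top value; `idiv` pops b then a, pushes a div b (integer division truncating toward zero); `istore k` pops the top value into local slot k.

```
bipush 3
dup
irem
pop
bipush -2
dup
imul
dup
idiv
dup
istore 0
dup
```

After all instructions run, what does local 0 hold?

bipush 3   [3]
dup        [3, 3]
irem       [0]
pop        []
bipush -2  [-2]
dup        [-2, -2]
imul       [4]
dup        [4, 4]
idiv       [1]
dup        [1, 1]
istore 0   [1]
dup        [1, 1]

1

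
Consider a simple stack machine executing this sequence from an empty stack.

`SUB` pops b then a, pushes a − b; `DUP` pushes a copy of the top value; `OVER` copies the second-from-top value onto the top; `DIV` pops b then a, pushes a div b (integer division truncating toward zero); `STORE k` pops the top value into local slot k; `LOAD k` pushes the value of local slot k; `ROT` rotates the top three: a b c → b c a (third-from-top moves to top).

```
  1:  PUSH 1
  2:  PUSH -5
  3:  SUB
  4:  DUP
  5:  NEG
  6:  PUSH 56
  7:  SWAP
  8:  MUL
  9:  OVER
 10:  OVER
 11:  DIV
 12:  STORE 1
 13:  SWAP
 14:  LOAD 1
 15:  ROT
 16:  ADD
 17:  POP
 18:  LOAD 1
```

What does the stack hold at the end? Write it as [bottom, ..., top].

PUSH 1  -> [1]
PUSH -5 -> [1, -5]
SUB     -> [6]
DUP     -> [6, 6]
NEG     -> [6, -6]
PUSH 56 -> [6, -6, 56]
SWAP    -> [6, 56, -6]
MUL     -> [6, -336]
OVER    -> [6, -336, 6]
OVER    -> [6, -336, 6, -336]
DIV     -> [6, -336, 0]
STORE 1 -> [6, -336]
SWAP    -> [-336, 6]
LOAD 1  -> [-336, 6, 0]
ROT     -> [6, 0, -336]
ADD     -> [6, -336]
POP     -> [6]
LOAD 1  -> [6, 0]

[6, 0]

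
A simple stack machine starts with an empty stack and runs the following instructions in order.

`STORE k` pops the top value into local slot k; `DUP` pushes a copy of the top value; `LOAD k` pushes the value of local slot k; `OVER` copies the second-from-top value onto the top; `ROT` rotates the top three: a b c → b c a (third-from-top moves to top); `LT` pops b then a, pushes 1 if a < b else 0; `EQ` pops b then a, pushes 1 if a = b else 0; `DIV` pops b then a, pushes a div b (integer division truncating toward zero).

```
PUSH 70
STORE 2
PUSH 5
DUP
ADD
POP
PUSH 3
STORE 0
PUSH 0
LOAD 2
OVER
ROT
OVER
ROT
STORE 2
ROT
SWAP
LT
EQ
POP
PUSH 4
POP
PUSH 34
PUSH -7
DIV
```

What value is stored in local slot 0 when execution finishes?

PUSH 70 : 70
STORE 2 : (empty)
PUSH 5  : 5
DUP     : 5 5
ADD     : 10
POP     : (empty)
PUSH 3  : 3
STORE 0 : (empty)
PUSH 0  : 0
LOAD 2  : 0 70
OVER    : 0 70 0
ROT     : 70 0 0
OVER    : 70 0 0 0
ROT     : 70 0 0 0
STORE 2 : 70 0 0
ROT     : 0 0 70
SWAP    : 0 70 0
LT      : 0 0
EQ      : 1
POP     : (empty)
PUSH 4  : 4
POP     : (empty)
PUSH 34 : 34
PUSH -7 : 34 -7
DIV     : -4

3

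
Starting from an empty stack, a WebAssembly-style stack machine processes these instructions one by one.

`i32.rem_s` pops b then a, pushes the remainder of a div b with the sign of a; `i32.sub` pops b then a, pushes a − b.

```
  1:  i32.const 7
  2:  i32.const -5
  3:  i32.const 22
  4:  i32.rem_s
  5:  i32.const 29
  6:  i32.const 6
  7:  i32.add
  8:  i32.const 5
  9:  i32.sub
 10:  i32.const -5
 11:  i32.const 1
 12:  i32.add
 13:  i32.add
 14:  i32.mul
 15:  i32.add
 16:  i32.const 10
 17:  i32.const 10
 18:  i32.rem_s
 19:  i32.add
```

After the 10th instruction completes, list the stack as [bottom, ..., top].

[7, -5, 30, -5]

i32.const 7  : [7]
i32.const -5 : [7, -5]
i32.const 22 : [7, -5, 22]
i32.rem_s    : [7, -5]
i32.const 29 : [7, -5, 29]
i32.const 6  : [7, -5, 29, 6]
i32.add      : [7, -5, 35]
i32.const 5  : [7, -5, 35, 5]
i32.sub      : [7, -5, 30]
i32.const -5 : [7, -5, 30, -5]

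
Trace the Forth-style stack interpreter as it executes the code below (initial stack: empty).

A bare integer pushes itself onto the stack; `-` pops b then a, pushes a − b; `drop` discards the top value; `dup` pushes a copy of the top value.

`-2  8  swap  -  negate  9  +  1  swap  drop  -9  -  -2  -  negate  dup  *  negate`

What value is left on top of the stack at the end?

-2     → -2
8      → -2 8
swap   → 8 -2
-      → 10
negate → -10
9      → -10 9
+      → -1
1      → -1 1
swap   → 1 -1
drop   → 1
-9     → 1 -9
-      → 10
-2     → 10 -2
-      → 12
negate → -12
dup    → -12 -12
*      → 144
negate → -144

-144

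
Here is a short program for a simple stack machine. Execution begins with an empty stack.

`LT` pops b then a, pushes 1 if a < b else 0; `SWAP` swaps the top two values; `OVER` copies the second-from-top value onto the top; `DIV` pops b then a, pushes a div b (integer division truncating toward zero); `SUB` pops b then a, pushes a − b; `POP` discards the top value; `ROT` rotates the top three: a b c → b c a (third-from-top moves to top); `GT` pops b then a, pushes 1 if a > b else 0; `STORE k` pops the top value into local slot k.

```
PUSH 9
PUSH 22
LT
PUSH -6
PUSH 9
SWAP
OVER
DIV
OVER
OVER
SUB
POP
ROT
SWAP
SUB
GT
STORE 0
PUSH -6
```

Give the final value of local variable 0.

1

PUSH 9   [9]
PUSH 22  [9, 22]
LT       [1]
PUSH -6  [1, -6]
PUSH 9   [1, -6, 9]
SWAP     [1, 9, -6]
OVER     [1, 9, -6, 9]
DIV      [1, 9, 0]
OVER     [1, 9, 0, 9]
OVER     [1, 9, 0, 9, 0]
SUB      [1, 9, 0, 9]
POP      [1, 9, 0]
ROT      [9, 0, 1]
SWAP     [9, 1, 0]
SUB      [9, 1]
GT       [1]
STORE 0  []
PUSH -6  [-6]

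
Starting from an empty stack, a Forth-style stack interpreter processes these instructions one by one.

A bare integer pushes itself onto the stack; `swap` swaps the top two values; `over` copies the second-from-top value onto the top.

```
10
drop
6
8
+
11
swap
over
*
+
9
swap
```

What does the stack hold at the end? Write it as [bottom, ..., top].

[9, 165]

10   → 10
drop → (empty)
6    → 6
8    → 6 8
+    → 14
11   → 14 11
swap → 11 14
over → 11 14 11
*    → 11 154
+    → 165
9    → 165 9
swap → 9 165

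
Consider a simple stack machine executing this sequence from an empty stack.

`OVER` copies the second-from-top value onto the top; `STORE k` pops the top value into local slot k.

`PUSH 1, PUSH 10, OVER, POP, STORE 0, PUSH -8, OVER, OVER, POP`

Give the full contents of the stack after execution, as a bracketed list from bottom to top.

PUSH 1  → [1]
PUSH 10 → [1, 10]
OVER    → [1, 10, 1]
POP     → [1, 10]
STORE 0 → [1]
PUSH -8 → [1, -8]
OVER    → [1, -8, 1]
OVER    → [1, -8, 1, -8]
POP     → [1, -8, 1]

[1, -8, 1]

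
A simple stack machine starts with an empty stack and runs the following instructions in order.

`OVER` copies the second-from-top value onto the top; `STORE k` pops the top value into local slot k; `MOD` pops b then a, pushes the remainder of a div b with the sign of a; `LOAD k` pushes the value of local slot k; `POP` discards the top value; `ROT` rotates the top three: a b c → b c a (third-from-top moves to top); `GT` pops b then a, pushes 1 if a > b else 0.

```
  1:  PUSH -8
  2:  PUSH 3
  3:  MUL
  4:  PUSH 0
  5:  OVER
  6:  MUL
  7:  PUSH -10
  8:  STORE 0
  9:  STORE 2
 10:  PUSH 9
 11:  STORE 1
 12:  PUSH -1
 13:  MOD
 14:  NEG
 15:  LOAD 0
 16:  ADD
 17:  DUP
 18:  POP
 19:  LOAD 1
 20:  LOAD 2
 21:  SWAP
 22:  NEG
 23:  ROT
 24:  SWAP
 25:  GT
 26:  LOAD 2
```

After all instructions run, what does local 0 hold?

-10

PUSH -8  -> [-8]
PUSH 3   -> [-8, 3]
MUL      -> [-24]
PUSH 0   -> [-24, 0]
OVER     -> [-24, 0, -24]
MUL      -> [-24, 0]
PUSH -10 -> [-24, 0, -10]
STORE 0  -> [-24, 0]
STORE 2  -> [-24]
PUSH 9   -> [-24, 9]
STORE 1  -> [-24]
PUSH -1  -> [-24, -1]
MOD      -> [0]
NEG      -> [0]
LOAD 0   -> [0, -10]
ADD      -> [-10]
DUP      -> [-10, -10]
POP      -> [-10]
LOAD 1   -> [-10, 9]
LOAD 2   -> [-10, 9, 0]
SWAP     -> [-10, 0, 9]
NEG      -> [-10, 0, -9]
ROT      -> [0, -9, -10]
SWAP     -> [0, -10, -9]
GT       -> [0, 0]
LOAD 2   -> [0, 0, 0]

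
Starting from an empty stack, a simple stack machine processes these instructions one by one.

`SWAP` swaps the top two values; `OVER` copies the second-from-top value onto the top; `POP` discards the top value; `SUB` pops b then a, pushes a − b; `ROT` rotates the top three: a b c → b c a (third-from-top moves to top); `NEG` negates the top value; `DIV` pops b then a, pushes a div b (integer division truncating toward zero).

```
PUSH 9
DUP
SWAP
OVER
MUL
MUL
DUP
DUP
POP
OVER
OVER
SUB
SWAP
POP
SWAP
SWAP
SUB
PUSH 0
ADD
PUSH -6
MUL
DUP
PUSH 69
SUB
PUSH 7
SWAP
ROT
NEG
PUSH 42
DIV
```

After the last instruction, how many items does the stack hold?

PUSH 9  -> 9
DUP     -> 9 9
SWAP    -> 9 9
OVER    -> 9 9 9
MUL     -> 9 81
MUL     -> 729
DUP     -> 729 729
DUP     -> 729 729 729
POP     -> 729 729
OVER    -> 729 729 729
OVER    -> 729 729 729 729
SUB     -> 729 729 0
SWAP    -> 729 0 729
POP     -> 729 0
SWAP    -> 0 729
SWAP    -> 729 0
SUB     -> 729
PUSH 0  -> 729 0
ADD     -> 729
PUSH -6 -> 729 -6
MUL     -> -4374
DUP     -> -4374 -4374
PUSH 69 -> -4374 -4374 69
SUB     -> -4374 -4443
PUSH 7  -> -4374 -4443 7
SWAP    -> -4374 7 -4443
ROT     -> 7 -4443 -4374
NEG     -> 7 -4443 4374
PUSH 42 -> 7 -4443 4374 42
DIV     -> 7 -4443 104

3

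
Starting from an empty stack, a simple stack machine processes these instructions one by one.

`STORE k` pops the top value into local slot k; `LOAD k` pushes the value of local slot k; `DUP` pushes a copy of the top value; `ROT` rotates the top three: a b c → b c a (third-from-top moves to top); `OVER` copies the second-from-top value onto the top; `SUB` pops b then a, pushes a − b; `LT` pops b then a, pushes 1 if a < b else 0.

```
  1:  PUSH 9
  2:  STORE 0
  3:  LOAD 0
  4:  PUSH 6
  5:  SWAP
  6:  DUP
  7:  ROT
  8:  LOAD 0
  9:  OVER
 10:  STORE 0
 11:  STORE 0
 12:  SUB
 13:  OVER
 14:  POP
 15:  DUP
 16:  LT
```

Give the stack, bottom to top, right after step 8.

[9, 9, 6, 9]

PUSH 9  -> [9]
STORE 0 -> []
LOAD 0  -> [9]
PUSH 6  -> [9, 6]
SWAP    -> [6, 9]
DUP     -> [6, 9, 9]
ROT     -> [9, 9, 6]
LOAD 0  -> [9, 9, 6, 9]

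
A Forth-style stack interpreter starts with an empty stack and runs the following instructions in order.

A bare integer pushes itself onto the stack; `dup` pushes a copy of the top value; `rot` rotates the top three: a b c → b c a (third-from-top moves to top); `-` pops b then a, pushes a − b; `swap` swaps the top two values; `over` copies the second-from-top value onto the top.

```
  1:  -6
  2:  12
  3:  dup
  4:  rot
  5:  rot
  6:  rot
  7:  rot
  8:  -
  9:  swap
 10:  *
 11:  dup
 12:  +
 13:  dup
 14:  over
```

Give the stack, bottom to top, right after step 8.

[12, 18]

-6   -6
12   -6 12
dup  -6 12 12
rot  12 12 -6
rot  12 -6 12
rot  -6 12 12
rot  12 12 -6
-    12 18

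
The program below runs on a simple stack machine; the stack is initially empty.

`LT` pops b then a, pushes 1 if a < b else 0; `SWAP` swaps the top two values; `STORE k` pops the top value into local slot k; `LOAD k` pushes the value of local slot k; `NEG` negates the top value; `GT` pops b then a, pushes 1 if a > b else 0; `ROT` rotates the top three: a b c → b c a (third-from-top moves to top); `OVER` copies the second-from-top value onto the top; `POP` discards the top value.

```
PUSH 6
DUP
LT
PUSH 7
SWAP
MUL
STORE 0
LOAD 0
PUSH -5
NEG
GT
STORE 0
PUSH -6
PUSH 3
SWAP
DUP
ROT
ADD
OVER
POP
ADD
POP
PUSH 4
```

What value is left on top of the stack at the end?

4

PUSH 6  -> [6]
DUP     -> [6, 6]
LT      -> [0]
PUSH 7  -> [0, 7]
SWAP    -> [7, 0]
MUL     -> [0]
STORE 0 -> []
LOAD 0  -> [0]
PUSH -5 -> [0, -5]
NEG     -> [0, 5]
GT      -> [0]
STORE 0 -> []
PUSH -6 -> [-6]
PUSH 3  -> [-6, 3]
SWAP    -> [3, -6]
DUP     -> [3, -6, -6]
ROT     -> [-6, -6, 3]
ADD     -> [-6, -3]
OVER    -> [-6, -3, -6]
POP     -> [-6, -3]
ADD     -> [-9]
POP     -> []
PUSH 4  -> [4]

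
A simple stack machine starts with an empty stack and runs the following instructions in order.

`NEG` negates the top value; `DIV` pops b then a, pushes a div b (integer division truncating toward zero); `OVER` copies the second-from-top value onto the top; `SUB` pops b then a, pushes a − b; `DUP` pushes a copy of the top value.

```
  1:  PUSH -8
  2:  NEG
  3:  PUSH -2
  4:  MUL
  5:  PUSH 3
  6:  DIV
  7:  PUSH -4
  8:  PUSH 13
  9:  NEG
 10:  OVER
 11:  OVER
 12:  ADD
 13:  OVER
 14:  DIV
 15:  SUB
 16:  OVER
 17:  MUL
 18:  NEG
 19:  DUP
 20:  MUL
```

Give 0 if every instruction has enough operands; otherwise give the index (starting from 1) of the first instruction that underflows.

PUSH -8 → [-8]
NEG     → [8]
PUSH -2 → [8, -2]
MUL     → [-16]
PUSH 3  → [-16, 3]
DIV     → [-5]
PUSH -4 → [-5, -4]
PUSH 13 → [-5, -4, 13]
NEG     → [-5, -4, -13]
OVER    → [-5, -4, -13, -4]
OVER    → [-5, -4, -13, -4, -13]
ADD     → [-5, -4, -13, -17]
OVER    → [-5, -4, -13, -17, -13]
DIV     → [-5, -4, -13, 1]
SUB     → [-5, -4, -14]
OVER    → [-5, -4, -14, -4]
MUL     → [-5, -4, 56]
NEG     → [-5, -4, -56]
DUP     → [-5, -4, -56, -56]
MUL     → [-5, -4, 3136]

0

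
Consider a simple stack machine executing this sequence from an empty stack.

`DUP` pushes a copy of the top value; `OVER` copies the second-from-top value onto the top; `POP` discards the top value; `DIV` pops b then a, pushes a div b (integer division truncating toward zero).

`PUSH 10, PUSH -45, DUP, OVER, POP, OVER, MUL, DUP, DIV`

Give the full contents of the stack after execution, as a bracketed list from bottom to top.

PUSH 10  : [10]
PUSH -45 : [10, -45]
DUP      : [10, -45, -45]
OVER     : [10, -45, -45, -45]
POP      : [10, -45, -45]
OVER     : [10, -45, -45, -45]
MUL      : [10, -45, 2025]
DUP      : [10, -45, 2025, 2025]
DIV      : [10, -45, 1]

[10, -45, 1]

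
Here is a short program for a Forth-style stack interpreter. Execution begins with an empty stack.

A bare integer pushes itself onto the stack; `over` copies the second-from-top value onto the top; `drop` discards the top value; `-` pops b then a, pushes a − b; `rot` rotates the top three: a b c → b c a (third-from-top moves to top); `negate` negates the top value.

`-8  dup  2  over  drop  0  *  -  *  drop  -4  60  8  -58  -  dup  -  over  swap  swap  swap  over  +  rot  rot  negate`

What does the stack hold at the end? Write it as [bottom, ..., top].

[-4, 60, 60, -60]

-8      [-8]
dup     [-8, -8]
2       [-8, -8, 2]
over    [-8, -8, 2, -8]
drop    [-8, -8, 2]
0       [-8, -8, 2, 0]
*       [-8, -8, 0]
-       [-8, -8]
*       [64]
drop    []
-4      [-4]
60      [-4, 60]
8       [-4, 60, 8]
-58     [-4, 60, 8, -58]
-       [-4, 60, 66]
dup     [-4, 60, 66, 66]
-       [-4, 60, 0]
over    [-4, 60, 0, 60]
swap    [-4, 60, 60, 0]
swap    [-4, 60, 0, 60]
swap    [-4, 60, 60, 0]
over    [-4, 60, 60, 0, 60]
+       [-4, 60, 60, 60]
rot     [-4, 60, 60, 60]
rot     [-4, 60, 60, 60]
negate  [-4, 60, 60, -60]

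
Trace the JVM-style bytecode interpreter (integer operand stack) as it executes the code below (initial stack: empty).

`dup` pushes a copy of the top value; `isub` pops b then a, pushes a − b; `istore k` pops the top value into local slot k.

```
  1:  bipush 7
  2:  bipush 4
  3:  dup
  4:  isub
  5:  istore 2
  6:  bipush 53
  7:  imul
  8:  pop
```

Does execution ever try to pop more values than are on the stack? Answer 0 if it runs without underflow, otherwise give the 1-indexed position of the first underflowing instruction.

0

bipush 7  : 7
bipush 4  : 7 4
dup       : 7 4 4
isub      : 7 0
istore 2  : 7
bipush 53 : 7 53
imul      : 371
pop       : (empty)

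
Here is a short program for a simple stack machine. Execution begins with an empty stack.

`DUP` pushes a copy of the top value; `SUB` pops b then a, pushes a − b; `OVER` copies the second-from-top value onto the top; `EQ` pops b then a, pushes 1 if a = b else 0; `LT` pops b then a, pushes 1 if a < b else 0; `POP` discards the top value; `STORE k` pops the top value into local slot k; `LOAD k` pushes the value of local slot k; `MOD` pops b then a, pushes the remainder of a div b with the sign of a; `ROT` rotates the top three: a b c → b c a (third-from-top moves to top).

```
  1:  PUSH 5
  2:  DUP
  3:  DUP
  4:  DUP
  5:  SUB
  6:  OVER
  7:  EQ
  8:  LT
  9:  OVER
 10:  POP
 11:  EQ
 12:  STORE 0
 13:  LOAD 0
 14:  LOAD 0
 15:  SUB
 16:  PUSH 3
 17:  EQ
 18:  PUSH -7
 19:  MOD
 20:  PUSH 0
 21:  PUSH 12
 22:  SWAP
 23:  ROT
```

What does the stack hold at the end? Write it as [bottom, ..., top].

PUSH 5  : 5
DUP     : 5 5
DUP     : 5 5 5
DUP     : 5 5 5 5
SUB     : 5 5 0
OVER    : 5 5 0 5
EQ      : 5 5 0
LT      : 5 0
OVER    : 5 0 5
POP     : 5 0
EQ      : 0
STORE 0 : (empty)
LOAD 0  : 0
LOAD 0  : 0 0
SUB     : 0
PUSH 3  : 0 3
EQ      : 0
PUSH -7 : 0 -7
MOD     : 0
PUSH 0  : 0 0
PUSH 12 : 0 0 12
SWAP    : 0 12 0
ROT     : 12 0 0

[12, 0, 0]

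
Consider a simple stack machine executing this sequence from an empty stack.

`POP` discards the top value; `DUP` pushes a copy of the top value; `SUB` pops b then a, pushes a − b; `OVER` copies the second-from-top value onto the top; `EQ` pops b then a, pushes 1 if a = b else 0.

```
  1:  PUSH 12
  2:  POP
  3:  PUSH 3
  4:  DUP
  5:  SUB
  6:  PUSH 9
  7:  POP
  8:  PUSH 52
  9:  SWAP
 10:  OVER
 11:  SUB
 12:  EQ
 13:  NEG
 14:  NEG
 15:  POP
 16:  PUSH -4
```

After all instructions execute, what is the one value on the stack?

-4

PUSH 12 → 12
POP     → (empty)
PUSH 3  → 3
DUP     → 3 3
SUB     → 0
PUSH 9  → 0 9
POP     → 0
PUSH 52 → 0 52
SWAP    → 52 0
OVER    → 52 0 52
SUB     → 52 -52
EQ      → 0
NEG     → 0
NEG     → 0
POP     → (empty)
PUSH -4 → -4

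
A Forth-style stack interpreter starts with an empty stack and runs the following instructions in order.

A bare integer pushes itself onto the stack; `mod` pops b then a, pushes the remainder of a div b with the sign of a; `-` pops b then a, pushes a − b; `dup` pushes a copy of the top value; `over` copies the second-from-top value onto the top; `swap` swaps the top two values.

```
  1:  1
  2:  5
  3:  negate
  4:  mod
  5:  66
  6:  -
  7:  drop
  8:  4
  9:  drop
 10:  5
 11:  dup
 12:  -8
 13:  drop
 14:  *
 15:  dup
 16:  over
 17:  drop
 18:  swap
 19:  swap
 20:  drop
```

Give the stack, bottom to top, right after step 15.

1      : [1]
5      : [1, 5]
negate : [1, -5]
mod    : [1]
66     : [1, 66]
-      : [-65]
drop   : []
4      : [4]
drop   : []
5      : [5]
dup    : [5, 5]
-8     : [5, 5, -8]
drop   : [5, 5]
*      : [25]
dup    : [25, 25]

[25, 25]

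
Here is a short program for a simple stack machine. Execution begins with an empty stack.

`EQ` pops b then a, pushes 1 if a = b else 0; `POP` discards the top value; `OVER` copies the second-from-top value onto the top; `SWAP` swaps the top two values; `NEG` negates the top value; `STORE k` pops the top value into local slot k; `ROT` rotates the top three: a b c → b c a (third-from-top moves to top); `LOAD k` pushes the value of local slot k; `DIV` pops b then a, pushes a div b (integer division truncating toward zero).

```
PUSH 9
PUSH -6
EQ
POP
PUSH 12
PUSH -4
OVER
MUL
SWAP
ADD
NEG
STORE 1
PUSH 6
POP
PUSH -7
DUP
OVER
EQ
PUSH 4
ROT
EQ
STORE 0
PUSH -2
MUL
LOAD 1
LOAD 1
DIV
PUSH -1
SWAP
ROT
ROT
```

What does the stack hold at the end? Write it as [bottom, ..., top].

[1, -2, -1]

PUSH 9  → [9]
PUSH -6 → [9, -6]
EQ      → [0]
POP     → []
PUSH 12 → [12]
PUSH -4 → [12, -4]
OVER    → [12, -4, 12]
MUL     → [12, -48]
SWAP    → [-48, 12]
ADD     → [-36]
NEG     → [36]
STORE 1 → []
PUSH 6  → [6]
POP     → []
PUSH -7 → [-7]
DUP     → [-7, -7]
OVER    → [-7, -7, -7]
EQ      → [-7, 1]
PUSH 4  → [-7, 1, 4]
ROT     → [1, 4, -7]
EQ      → [1, 0]
STORE 0 → [1]
PUSH -2 → [1, -2]
MUL     → [-2]
LOAD 1  → [-2, 36]
LOAD 1  → [-2, 36, 36]
DIV     → [-2, 1]
PUSH -1 → [-2, 1, -1]
SWAP    → [-2, -1, 1]
ROT     → [-1, 1, -2]
ROT     → [1, -2, -1]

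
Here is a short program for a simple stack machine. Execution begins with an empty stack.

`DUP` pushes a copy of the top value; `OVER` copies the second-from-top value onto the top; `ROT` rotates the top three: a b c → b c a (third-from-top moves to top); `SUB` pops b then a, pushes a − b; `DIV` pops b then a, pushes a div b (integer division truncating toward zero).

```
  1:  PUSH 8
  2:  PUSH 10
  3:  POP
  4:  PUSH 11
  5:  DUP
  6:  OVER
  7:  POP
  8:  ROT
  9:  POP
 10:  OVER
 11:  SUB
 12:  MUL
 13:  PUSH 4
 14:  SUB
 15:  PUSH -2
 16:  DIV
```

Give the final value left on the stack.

2

PUSH 8  : 8
PUSH 10 : 8 10
POP     : 8
PUSH 11 : 8 11
DUP     : 8 11 11
OVER    : 8 11 11 11
POP     : 8 11 11
ROT     : 11 11 8
POP     : 11 11
OVER    : 11 11 11
SUB     : 11 0
MUL     : 0
PUSH 4  : 0 4
SUB     : -4
PUSH -2 : -4 -2
DIV     : 2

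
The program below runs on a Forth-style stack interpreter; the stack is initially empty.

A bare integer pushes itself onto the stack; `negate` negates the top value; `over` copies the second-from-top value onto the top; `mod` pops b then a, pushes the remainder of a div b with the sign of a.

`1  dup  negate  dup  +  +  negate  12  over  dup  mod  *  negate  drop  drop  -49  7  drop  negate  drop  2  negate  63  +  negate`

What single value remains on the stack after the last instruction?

-61

1      : [1]
dup    : [1, 1]
negate : [1, -1]
dup    : [1, -1, -1]
+      : [1, -2]
+      : [-1]
negate : [1]
12     : [1, 12]
over   : [1, 12, 1]
dup    : [1, 12, 1, 1]
mod    : [1, 12, 0]
*      : [1, 0]
negate : [1, 0]
drop   : [1]
drop   : []
-49    : [-49]
7      : [-49, 7]
drop   : [-49]
negate : [49]
drop   : []
2      : [2]
negate : [-2]
63     : [-2, 63]
+      : [61]
negate : [-61]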